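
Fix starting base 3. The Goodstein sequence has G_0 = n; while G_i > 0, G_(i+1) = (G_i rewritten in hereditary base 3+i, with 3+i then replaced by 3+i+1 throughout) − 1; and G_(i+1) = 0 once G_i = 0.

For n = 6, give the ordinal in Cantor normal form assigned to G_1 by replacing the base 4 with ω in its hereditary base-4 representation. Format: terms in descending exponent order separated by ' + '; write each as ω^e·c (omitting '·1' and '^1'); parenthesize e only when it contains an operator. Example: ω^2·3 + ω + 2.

ω + 3

(0) 6|_3 = 2·3 ↦ 2·4|_4 = 8 ⇒ 7
(1) 7|_4 = 4 + 3 ↦ 5 + 3|_5 = 8 ⇒ 7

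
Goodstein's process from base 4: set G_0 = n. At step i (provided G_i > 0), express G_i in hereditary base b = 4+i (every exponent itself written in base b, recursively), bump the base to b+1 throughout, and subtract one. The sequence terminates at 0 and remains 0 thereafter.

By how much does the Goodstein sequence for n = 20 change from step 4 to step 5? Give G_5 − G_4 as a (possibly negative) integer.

16

(0) 20|_4 = 4^2 + 4 ↦ 5^2 + 5|_5 = 30 ⇒ 29
(1) 29|_5 = 5^2 + 4 ↦ 6^2 + 4|_6 = 40 ⇒ 39
(2) 39|_6 = 6^2 + 3 ↦ 7^2 + 3|_7 = 52 ⇒ 51
(3) 51|_7 = 7^2 + 2 ↦ 8^2 + 2|_8 = 66 ⇒ 65
(4) 65|_8 = 8^2 + 1 ↦ 9^2 + 1|_9 = 82 ⇒ 81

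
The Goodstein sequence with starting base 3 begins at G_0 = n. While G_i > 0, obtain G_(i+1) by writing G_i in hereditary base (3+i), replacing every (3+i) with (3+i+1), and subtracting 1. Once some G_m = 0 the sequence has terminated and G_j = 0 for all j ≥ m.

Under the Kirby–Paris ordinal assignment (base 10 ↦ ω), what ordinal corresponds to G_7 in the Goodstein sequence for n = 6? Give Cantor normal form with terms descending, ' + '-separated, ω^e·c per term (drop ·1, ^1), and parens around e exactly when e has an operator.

(0) 6|_3 = 2·3 ↦ 2·4|_4 = 8 ⇒ 7
(1) 7|_4 = 4 + 3 ↦ 5 + 3|_5 = 8 ⇒ 7
(2) 7|_5 = 5 + 2 ↦ 6 + 2|_6 = 8 ⇒ 7
(3) 7|_6 = 6 + 1 ↦ 7 + 1|_7 = 8 ⇒ 7
(4) 7|_7 = 7 ↦ 8|_8 = 8 ⇒ 7
(5) 7|_8 = 7 ↦ 7|_9 = 7 ⇒ 6
(6) 6|_9 = 6 ↦ 6|_10 = 6 ⇒ 5
(7) 5|_10 = 5 ↦ 5|_11 = 5 ⇒ 4

5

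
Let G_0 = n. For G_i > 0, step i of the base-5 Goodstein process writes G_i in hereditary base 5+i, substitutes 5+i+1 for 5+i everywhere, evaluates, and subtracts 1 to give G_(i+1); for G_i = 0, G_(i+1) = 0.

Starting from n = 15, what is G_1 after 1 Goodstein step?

(0) 15|_5 = 3·5 ↦ 3·6|_6 = 18 ⇒ 17
(1) 17|_6 = 2·6 + 5 ↦ 2·7 + 5|_7 = 19 ⇒ 18

17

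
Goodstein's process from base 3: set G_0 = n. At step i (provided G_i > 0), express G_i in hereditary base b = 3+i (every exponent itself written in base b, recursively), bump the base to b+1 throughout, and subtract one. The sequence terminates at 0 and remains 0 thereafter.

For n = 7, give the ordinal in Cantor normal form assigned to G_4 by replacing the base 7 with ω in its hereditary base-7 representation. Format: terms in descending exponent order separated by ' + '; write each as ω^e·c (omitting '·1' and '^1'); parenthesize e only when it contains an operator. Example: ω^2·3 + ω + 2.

ω + 2

G_0 = 7. HB_3(7) = 2·3 + 1. Bump = 9. G_1 = 8.
G_1 = 8. HB_4(8) = 2·4. Bump = 10. G_2 = 9.
G_2 = 9. HB_5(9) = 5 + 4. Bump = 10. G_3 = 9.
G_3 = 9. HB_6(9) = 6 + 3. Bump = 10. G_4 = 9.
G_4 = 9. HB_7(9) = 7 + 2. Bump = 10. G_5 = 9.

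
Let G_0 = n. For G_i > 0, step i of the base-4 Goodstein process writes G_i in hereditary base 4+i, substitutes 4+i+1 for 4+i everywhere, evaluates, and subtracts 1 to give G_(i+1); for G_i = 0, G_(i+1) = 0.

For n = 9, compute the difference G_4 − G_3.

0

base 4: 9 = 2·4 + 1; at 5: 2·5 + 1 = 11; next = 10
base 5: 10 = 2·5; at 6: 2·6 = 12; next = 11
base 6: 11 = 6 + 5; at 7: 7 + 5 = 12; next = 11
base 7: 11 = 7 + 4; at 8: 8 + 4 = 12; next = 11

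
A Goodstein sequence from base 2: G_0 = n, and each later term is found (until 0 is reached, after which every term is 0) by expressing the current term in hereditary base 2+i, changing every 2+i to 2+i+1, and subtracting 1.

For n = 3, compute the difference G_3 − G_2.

G_0 = 3. HB_2(3) = 2 + 1. Bump = 4. G_1 = 3.
G_1 = 3. HB_3(3) = 3. Bump = 4. G_2 = 3.
G_2 = 3. HB_4(3) = 3. Bump = 3. G_3 = 2.

-1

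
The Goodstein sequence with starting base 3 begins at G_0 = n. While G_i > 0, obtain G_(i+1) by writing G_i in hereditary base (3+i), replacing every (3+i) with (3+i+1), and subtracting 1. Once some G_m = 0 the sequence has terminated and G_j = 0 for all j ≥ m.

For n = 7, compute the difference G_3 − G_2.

0

base 3: 7 = 2·3 + 1; at 4: 2·4 + 1 = 9; next = 8
base 4: 8 = 2·4; at 5: 2·5 = 10; next = 9
base 5: 9 = 5 + 4; at 6: 6 + 4 = 10; next = 9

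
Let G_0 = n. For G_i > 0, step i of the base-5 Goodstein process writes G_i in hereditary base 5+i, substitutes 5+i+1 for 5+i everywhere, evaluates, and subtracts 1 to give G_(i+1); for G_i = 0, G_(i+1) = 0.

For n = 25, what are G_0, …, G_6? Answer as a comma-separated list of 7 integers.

G_0=25  [base 5] 5^2  →[5↦6]→  6^2 = 36  −1 ⇒ G_1=35
G_1=35  [base 6] 5·6 + 5  →[6↦7]→  5·7 + 5 = 40  −1 ⇒ G_2=39
G_2=39  [base 7] 5·7 + 4  →[7↦8]→  5·8 + 4 = 44  −1 ⇒ G_3=43
G_3=43  [base 8] 5·8 + 3  →[8↦9]→  5·9 + 3 = 48  −1 ⇒ G_4=47
G_4=47  [base 9] 5·9 + 2  →[9↦10]→  5·10 + 2 = 52  −1 ⇒ G_5=51
G_5=51  [base 10] 5·10 + 1  →[10↦11]→  5·11 + 1 = 56  −1 ⇒ G_6=55

25, 35, 39, 43, 47, 51, 55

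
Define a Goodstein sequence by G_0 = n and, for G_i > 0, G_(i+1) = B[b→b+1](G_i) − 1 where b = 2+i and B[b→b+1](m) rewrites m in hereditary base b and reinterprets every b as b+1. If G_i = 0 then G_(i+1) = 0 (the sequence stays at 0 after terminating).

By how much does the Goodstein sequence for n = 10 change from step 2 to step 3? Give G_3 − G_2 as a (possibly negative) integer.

step 0: 10 = 2^(2 + 1) + 2; sub 3 for 2: 3^(3 + 1) + 3; = 84; G_1 = 84−1 = 83
step 1: 83 = 3^(3 + 1) + 2; sub 4 for 3: 4^(4 + 1) + 2; = 1026; G_2 = 1026−1 = 1025
step 2: 1025 = 4^(4 + 1) + 1; sub 5 for 4: 5^(5 + 1) + 1; = 15626; G_3 = 15626−1 = 15625

14600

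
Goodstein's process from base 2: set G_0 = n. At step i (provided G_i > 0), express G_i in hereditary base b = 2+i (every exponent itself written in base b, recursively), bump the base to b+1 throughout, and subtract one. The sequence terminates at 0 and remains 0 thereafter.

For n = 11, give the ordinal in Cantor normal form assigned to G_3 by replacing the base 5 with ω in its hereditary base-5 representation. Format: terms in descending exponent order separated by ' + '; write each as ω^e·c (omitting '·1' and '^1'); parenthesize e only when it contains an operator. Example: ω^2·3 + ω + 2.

[0] 11 ≡ 2^(2 + 1) + 2 + 1 (base 2). Lift 3: 85. −1: 84.
[1] 84 ≡ 3^(3 + 1) + 3 (base 3). Lift 4: 1028. −1: 1027.
[2] 1027 ≡ 4^(4 + 1) + 3 (base 4). Lift 5: 15628. −1: 15627.

ω^(ω + 1) + 2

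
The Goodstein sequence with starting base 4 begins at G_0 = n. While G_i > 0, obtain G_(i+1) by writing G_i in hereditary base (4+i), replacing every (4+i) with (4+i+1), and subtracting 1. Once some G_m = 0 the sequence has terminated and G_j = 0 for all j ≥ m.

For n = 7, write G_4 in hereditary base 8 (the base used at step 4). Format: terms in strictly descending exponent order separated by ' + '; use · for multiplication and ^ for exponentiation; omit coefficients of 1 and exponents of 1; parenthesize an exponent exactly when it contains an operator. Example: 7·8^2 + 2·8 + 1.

[0] 7 ≡ 4 + 3 (base 4). Lift 5: 8. −1: 7.
[1] 7 ≡ 5 + 2 (base 5). Lift 6: 8. −1: 7.
[2] 7 ≡ 6 + 1 (base 6). Lift 7: 8. −1: 7.
[3] 7 ≡ 7 (base 7). Lift 8: 8. −1: 7.

7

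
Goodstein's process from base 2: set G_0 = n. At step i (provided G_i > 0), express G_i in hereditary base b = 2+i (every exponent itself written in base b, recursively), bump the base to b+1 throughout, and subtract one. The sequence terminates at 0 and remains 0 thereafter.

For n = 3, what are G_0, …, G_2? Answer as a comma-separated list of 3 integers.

3, 3, 3

step 0: 3 = 2 + 1; sub 3 for 2: 3 + 1; = 4; G_1 = 4−1 = 3
step 1: 3 = 3; sub 4 for 3: 4; = 4; G_2 = 4−1 = 3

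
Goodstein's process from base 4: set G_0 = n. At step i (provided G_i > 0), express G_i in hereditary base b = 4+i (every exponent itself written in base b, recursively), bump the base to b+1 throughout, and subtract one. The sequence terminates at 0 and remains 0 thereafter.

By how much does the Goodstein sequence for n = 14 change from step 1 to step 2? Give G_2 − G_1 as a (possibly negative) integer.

base 4: 14 = 3·4 + 2; at 5: 3·5 + 2 = 17; next = 16
base 5: 16 = 3·5 + 1; at 6: 3·6 + 1 = 19; next = 18

2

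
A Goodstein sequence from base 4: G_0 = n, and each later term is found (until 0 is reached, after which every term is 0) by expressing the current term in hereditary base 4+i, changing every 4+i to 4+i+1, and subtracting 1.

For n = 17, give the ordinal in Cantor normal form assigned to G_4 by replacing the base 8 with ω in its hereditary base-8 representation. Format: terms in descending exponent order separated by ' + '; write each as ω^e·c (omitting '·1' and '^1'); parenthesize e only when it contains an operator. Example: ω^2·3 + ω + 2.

ω·5 + 3

step 0: 17 = 4^2 + 1; sub 5 for 4: 5^2 + 1; = 26; G_1 = 26−1 = 25
step 1: 25 = 5^2; sub 6 for 5: 6^2; = 36; G_2 = 36−1 = 35
step 2: 35 = 5·6 + 5; sub 7 for 6: 5·7 + 5; = 40; G_3 = 40−1 = 39
step 3: 39 = 5·7 + 4; sub 8 for 7: 5·8 + 4; = 44; G_4 = 44−1 = 43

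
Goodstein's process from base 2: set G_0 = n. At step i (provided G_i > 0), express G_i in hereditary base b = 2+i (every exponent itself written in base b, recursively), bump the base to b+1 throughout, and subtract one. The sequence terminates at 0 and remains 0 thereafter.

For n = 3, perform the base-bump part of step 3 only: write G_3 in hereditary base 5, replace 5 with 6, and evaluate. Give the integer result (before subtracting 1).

2

G_0=3  [base 2] 2 + 1  →[2↦3]→  3 + 1 = 4  −1 ⇒ G_1=3
G_1=3  [base 3] 3  →[3↦4]→  4 = 4  −1 ⇒ G_2=3
G_2=3  [base 4] 3  →[4↦5]→  3 = 3  −1 ⇒ G_3=2
G_3=2  [base 5] 2  →[5↦6]→  2 = 2  −1 ⇒ G_4=1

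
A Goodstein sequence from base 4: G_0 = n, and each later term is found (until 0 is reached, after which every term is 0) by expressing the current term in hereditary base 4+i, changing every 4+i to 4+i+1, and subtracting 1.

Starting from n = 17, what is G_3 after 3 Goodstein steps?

G_0=17  [base 4] 4^2 + 1  →[4↦5]→  5^2 + 1 = 26  −1 ⇒ G_1=25
G_1=25  [base 5] 5^2  →[5↦6]→  6^2 = 36  −1 ⇒ G_2=35
G_2=35  [base 6] 5·6 + 5  →[6↦7]→  5·7 + 5 = 40  −1 ⇒ G_3=39

39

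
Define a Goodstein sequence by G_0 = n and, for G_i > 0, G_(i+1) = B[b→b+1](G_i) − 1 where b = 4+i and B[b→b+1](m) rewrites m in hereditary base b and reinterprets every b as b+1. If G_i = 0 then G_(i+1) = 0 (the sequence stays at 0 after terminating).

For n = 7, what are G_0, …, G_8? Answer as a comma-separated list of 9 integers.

base 4: 7 = 4 + 3; at 5: 5 + 3 = 8; next = 7
base 5: 7 = 5 + 2; at 6: 6 + 2 = 8; next = 7
base 6: 7 = 6 + 1; at 7: 7 + 1 = 8; next = 7
base 7: 7 = 7; at 8: 8 = 8; next = 7
base 8: 7 = 7; at 9: 7 = 7; next = 6
base 9: 6 = 6; at 10: 6 = 6; next = 5
base 10: 5 = 5; at 11: 5 = 5; next = 4
base 11: 4 = 4; at 12: 4 = 4; next = 3

7, 7, 7, 7, 7, 6, 5, 4, 3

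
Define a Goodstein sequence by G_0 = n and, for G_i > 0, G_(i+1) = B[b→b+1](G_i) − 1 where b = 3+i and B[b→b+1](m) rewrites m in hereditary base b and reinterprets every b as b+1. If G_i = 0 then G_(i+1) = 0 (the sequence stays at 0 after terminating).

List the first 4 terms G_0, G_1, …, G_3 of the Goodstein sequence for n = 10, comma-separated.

10, 16, 24, 27

step 0: 10 = 3^2 + 1; sub 4 for 3: 4^2 + 1; = 17; G_1 = 17−1 = 16
step 1: 16 = 4^2; sub 5 for 4: 5^2; = 25; G_2 = 25−1 = 24
step 2: 24 = 4·5 + 4; sub 6 for 5: 4·6 + 4; = 28; G_3 = 28−1 = 27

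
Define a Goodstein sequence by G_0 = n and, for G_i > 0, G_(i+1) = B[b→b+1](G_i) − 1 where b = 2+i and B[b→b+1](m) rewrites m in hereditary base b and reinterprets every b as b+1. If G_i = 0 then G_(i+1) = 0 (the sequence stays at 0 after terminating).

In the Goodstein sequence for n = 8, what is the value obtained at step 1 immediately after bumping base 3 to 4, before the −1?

G_0=8  [base 2] 2^(2 + 1)  →[2↦3]→  3^(3 + 1) = 81  −1 ⇒ G_1=80
G_1=80  [base 3] 2·3^3 + 2·3^2 + 2·3 + 2  →[3↦4]→  2·4^4 + 2·4^2 + 2·4 + 2 = 554  −1 ⇒ G_2=553

554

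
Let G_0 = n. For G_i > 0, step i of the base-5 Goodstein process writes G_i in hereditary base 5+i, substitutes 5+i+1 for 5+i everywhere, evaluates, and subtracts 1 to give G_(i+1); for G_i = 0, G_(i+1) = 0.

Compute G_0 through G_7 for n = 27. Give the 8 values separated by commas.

27, 37, 49, 63, 69, 75, 81, 87

[0] 27 ≡ 5^2 + 2 (base 5). Lift 6: 38. −1: 37.
[1] 37 ≡ 6^2 + 1 (base 6). Lift 7: 50. −1: 49.
[2] 49 ≡ 7^2 (base 7). Lift 8: 64. −1: 63.
[3] 63 ≡ 7·8 + 7 (base 8). Lift 9: 70. −1: 69.
[4] 69 ≡ 7·9 + 6 (base 9). Lift 10: 76. −1: 75.
[5] 75 ≡ 7·10 + 5 (base 10). Lift 11: 82. −1: 81.
[6] 81 ≡ 7·11 + 4 (base 11). Lift 12: 88. −1: 87.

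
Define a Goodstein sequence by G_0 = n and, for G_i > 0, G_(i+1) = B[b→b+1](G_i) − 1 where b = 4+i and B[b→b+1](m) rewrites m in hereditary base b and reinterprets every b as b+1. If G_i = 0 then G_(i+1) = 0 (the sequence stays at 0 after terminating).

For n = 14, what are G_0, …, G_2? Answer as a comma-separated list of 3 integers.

i=0: 14 = 3·4 + 2 (b=4); 4→5: 3·5 + 2 = 17; 17−1 = 16
i=1: 16 = 3·5 + 1 (b=5); 5→6: 3·6 + 1 = 19; 19−1 = 18

14, 16, 18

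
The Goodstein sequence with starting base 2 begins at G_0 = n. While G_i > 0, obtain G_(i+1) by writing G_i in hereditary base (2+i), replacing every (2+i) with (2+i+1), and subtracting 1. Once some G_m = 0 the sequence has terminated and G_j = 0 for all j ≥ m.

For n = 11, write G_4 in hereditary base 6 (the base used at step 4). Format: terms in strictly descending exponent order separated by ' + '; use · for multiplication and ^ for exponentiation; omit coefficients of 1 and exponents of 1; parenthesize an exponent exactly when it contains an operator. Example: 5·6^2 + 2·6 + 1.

6^(6 + 1) + 1

[0] 11 ≡ 2^(2 + 1) + 2 + 1 (base 2). Lift 3: 85. −1: 84.
[1] 84 ≡ 3^(3 + 1) + 3 (base 3). Lift 4: 1028. −1: 1027.
[2] 1027 ≡ 4^(4 + 1) + 3 (base 4). Lift 5: 15628. −1: 15627.
[3] 15627 ≡ 5^(5 + 1) + 2 (base 5). Lift 6: 279938. −1: 279937.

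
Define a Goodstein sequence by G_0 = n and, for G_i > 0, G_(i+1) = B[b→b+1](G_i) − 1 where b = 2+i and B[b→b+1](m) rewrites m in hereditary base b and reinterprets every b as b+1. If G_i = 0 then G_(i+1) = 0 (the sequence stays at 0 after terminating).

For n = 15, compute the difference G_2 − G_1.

[0] 15 ≡ 2^(2 + 1) + 2^2 + 2 + 1 (base 2). Lift 3: 112. −1: 111.
[1] 111 ≡ 3^(3 + 1) + 3^3 + 3 (base 3). Lift 4: 1284. −1: 1283.

1172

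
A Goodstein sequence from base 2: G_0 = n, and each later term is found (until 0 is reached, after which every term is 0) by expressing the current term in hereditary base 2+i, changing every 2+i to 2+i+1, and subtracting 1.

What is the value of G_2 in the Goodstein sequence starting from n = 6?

257

6 —HB2→ 2^2 + 2 —bump→ 3^3 + 3 = 30 —(−1)→ 29
29 —HB3→ 3^3 + 2 —bump→ 4^4 + 2 = 258 —(−1)→ 257
257 —HB4→ 4^4 + 1 —bump→ 5^5 + 1 = 3126 —(−1)→ 3125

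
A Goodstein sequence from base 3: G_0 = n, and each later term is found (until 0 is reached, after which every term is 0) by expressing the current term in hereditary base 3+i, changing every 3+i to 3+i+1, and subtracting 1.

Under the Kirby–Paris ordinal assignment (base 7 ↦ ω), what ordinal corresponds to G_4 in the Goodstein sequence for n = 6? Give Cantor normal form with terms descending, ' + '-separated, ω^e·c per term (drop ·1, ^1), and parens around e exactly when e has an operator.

ω

i=0: 6 = 2·3 (b=3); 3→4: 2·4 = 8; 8−1 = 7
i=1: 7 = 4 + 3 (b=4); 4→5: 5 + 3 = 8; 8−1 = 7
i=2: 7 = 5 + 2 (b=5); 5→6: 6 + 2 = 8; 8−1 = 7
i=3: 7 = 6 + 1 (b=6); 6→7: 7 + 1 = 8; 8−1 = 7
i=4: 7 = 7 (b=7); 7→8: 8 = 8; 8−1 = 7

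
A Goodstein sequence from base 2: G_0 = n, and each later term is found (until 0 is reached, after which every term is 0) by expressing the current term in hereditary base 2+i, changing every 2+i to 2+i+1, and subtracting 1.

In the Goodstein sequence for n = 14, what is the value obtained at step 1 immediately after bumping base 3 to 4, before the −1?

[0] 14 ≡ 2^(2 + 1) + 2^2 + 2 (base 2). Lift 3: 111. −1: 110.
[1] 110 ≡ 3^(3 + 1) + 3^3 + 2 (base 3). Lift 4: 1282. −1: 1281.

1282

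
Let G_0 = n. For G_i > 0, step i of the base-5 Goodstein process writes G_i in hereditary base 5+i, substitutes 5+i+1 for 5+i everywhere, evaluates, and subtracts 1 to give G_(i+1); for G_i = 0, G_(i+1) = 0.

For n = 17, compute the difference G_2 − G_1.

2

(0) 17|_5 = 3·5 + 2 ↦ 3·6 + 2|_6 = 20 ⇒ 19
(1) 19|_6 = 3·6 + 1 ↦ 3·7 + 1|_7 = 22 ⇒ 21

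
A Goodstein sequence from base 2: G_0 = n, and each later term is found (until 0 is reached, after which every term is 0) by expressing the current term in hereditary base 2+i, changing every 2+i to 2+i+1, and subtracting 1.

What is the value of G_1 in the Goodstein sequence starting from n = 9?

base 2: 9 = 2^(2 + 1) + 1; at 3: 3^(3 + 1) + 1 = 82; next = 81
base 3: 81 = 3^(3 + 1); at 4: 4^(4 + 1) = 1024; next = 1023

81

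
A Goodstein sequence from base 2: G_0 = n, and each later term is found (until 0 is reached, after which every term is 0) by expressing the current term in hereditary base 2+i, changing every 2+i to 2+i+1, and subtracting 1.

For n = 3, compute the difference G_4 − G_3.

3 —HB2→ 2 + 1 —bump→ 3 + 1 = 4 —(−1)→ 3
3 —HB3→ 3 —bump→ 4 = 4 —(−1)→ 3
3 —HB4→ 3 —bump→ 3 = 3 —(−1)→ 2
2 —HB5→ 2 —bump→ 2 = 2 —(−1)→ 1

-1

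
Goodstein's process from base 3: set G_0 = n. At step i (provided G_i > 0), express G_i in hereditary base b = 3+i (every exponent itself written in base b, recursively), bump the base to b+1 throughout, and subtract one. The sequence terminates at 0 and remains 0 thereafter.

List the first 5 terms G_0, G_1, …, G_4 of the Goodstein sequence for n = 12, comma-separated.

[0] 12 ≡ 3^2 + 3 (base 3). Lift 4: 20. −1: 19.
[1] 19 ≡ 4^2 + 3 (base 4). Lift 5: 28. −1: 27.
[2] 27 ≡ 5^2 + 2 (base 5). Lift 6: 38. −1: 37.
[3] 37 ≡ 6^2 + 1 (base 6). Lift 7: 50. −1: 49.

12, 19, 27, 37, 49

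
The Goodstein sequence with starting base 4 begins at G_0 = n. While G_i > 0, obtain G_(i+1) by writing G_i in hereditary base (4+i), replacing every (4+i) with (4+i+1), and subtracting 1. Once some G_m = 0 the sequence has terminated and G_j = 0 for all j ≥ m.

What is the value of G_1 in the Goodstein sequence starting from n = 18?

G_0 = 18. HB_4(18) = 4^2 + 2. Bump = 27. G_1 = 26.
G_1 = 26. HB_5(26) = 5^2 + 1. Bump = 37. G_2 = 36.

26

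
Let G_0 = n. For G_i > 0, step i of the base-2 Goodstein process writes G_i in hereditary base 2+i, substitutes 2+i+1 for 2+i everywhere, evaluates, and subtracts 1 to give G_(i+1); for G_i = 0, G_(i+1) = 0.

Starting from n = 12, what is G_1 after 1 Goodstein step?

107

base 2: 12 = 2^(2 + 1) + 2^2; at 3: 3^(3 + 1) + 3^3 = 108; next = 107
base 3: 107 = 3^(3 + 1) + 2·3^2 + 2·3 + 2; at 4: 4^(4 + 1) + 2·4^2 + 2·4 + 2 = 1066; next = 1065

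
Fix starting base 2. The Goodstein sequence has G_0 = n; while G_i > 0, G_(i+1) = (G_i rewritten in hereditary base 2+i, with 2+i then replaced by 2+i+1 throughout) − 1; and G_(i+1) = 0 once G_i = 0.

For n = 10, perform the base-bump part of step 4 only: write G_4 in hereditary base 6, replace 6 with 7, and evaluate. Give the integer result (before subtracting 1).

4215755

base 2: 10 = 2^(2 + 1) + 2; at 3: 3^(3 + 1) + 3 = 84; next = 83
base 3: 83 = 3^(3 + 1) + 2; at 4: 4^(4 + 1) + 2 = 1026; next = 1025
base 4: 1025 = 4^(4 + 1) + 1; at 5: 5^(5 + 1) + 1 = 15626; next = 15625
base 5: 15625 = 5^(5 + 1); at 6: 6^(6 + 1) = 279936; next = 279935
base 6: 279935 = 5·6^6 + 5·6^5 + 5·6^4 + 5·6^3 + 5·6^2 + 5·6 + 5; at 7: 5·7^7 + 5·7^5 + 5·7^4 + 5·7^3 + 5·7^2 + 5·7 + 5 = 4215755; next = 4215754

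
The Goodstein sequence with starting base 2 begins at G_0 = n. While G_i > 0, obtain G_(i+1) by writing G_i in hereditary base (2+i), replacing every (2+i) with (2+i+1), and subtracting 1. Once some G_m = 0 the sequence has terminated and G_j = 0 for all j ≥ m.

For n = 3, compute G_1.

[0] 3 ≡ 2 + 1 (base 2). Lift 3: 4. −1: 3.
[1] 3 ≡ 3 (base 3). Lift 4: 4. −1: 3.

3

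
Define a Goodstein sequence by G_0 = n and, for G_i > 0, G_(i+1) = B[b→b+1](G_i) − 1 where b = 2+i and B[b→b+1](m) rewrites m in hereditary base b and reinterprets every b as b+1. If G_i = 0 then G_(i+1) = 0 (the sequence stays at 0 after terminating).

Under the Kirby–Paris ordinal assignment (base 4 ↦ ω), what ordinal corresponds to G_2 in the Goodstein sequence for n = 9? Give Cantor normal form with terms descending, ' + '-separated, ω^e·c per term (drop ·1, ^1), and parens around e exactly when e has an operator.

[0] 9 ≡ 2^(2 + 1) + 1 (base 2). Lift 3: 82. −1: 81.
[1] 81 ≡ 3^(3 + 1) (base 3). Lift 4: 1024. −1: 1023.
[2] 1023 ≡ 3·4^4 + 3·4^3 + 3·4^2 + 3·4 + 3 (base 4). Lift 5: 9843. −1: 9842.

ω^ω·3 + ω^3·3 + ω^2·3 + ω·3 + 3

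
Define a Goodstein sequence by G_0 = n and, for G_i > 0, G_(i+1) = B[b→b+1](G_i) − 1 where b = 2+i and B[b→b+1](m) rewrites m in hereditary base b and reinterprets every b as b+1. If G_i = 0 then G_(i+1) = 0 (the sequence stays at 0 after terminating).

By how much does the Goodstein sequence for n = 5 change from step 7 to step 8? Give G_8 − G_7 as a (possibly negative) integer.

5 —HB2→ 2^2 + 1 —bump→ 3^3 + 1 = 28 —(−1)→ 27
27 —HB3→ 3^3 —bump→ 4^4 = 256 —(−1)→ 255
255 —HB4→ 3·4^3 + 3·4^2 + 3·4 + 3 —bump→ 3·5^3 + 3·5^2 + 3·5 + 3 = 468 —(−1)→ 467
467 —HB5→ 3·5^3 + 3·5^2 + 3·5 + 2 —bump→ 3·6^3 + 3·6^2 + 3·6 + 2 = 776 —(−1)→ 775
775 —HB6→ 3·6^3 + 3·6^2 + 3·6 + 1 —bump→ 3·7^3 + 3·7^2 + 3·7 + 1 = 1198 —(−1)→ 1197
1197 —HB7→ 3·7^3 + 3·7^2 + 3·7 —bump→ 3·8^3 + 3·8^2 + 3·8 = 1752 —(−1)→ 1751
1751 —HB8→ 3·8^3 + 3·8^2 + 2·8 + 7 —bump→ 3·9^3 + 3·9^2 + 2·9 + 7 = 2455 —(−1)→ 2454
2454 —HB9→ 3·9^3 + 3·9^2 + 2·9 + 6 —bump→ 3·10^3 + 3·10^2 + 2·10 + 6 = 3326 —(−1)→ 3325

871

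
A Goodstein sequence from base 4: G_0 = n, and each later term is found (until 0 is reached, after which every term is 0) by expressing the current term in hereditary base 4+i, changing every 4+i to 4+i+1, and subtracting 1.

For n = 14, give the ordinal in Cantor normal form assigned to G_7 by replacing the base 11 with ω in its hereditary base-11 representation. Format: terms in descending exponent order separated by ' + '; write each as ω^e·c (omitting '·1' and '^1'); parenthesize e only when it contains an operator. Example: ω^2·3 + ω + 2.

(0) 14|_4 = 3·4 + 2 ↦ 3·5 + 2|_5 = 17 ⇒ 16
(1) 16|_5 = 3·5 + 1 ↦ 3·6 + 1|_6 = 19 ⇒ 18
(2) 18|_6 = 3·6 ↦ 3·7|_7 = 21 ⇒ 20
(3) 20|_7 = 2·7 + 6 ↦ 2·8 + 6|_8 = 22 ⇒ 21
(4) 21|_8 = 2·8 + 5 ↦ 2·9 + 5|_9 = 23 ⇒ 22
(5) 22|_9 = 2·9 + 4 ↦ 2·10 + 4|_10 = 24 ⇒ 23
(6) 23|_10 = 2·10 + 3 ↦ 2·11 + 3|_11 = 25 ⇒ 24
(7) 24|_11 = 2·11 + 2 ↦ 2·12 + 2|_12 = 26 ⇒ 25

ω·2 + 2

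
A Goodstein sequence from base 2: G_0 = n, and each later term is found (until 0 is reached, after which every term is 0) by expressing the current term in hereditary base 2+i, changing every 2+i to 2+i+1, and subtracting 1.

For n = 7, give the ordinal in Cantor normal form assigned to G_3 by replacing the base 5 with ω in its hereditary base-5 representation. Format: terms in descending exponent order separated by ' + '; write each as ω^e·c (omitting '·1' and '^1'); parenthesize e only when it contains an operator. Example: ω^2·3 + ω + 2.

ω^ω + 2

7 —HB2→ 2^2 + 2 + 1 —bump→ 3^3 + 3 + 1 = 31 —(−1)→ 30
30 —HB3→ 3^3 + 3 —bump→ 4^4 + 4 = 260 —(−1)→ 259
259 —HB4→ 4^4 + 3 —bump→ 5^5 + 3 = 3128 —(−1)→ 3127
3127 —HB5→ 5^5 + 2 —bump→ 6^6 + 2 = 46658 —(−1)→ 46657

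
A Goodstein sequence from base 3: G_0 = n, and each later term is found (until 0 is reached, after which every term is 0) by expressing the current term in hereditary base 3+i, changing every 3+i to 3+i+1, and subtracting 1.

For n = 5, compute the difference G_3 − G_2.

i=0: 5 = 3 + 2 (b=3); 3→4: 4 + 2 = 6; 6−1 = 5
i=1: 5 = 4 + 1 (b=4); 4→5: 5 + 1 = 6; 6−1 = 5
i=2: 5 = 5 (b=5); 5→6: 6 = 6; 6−1 = 5

0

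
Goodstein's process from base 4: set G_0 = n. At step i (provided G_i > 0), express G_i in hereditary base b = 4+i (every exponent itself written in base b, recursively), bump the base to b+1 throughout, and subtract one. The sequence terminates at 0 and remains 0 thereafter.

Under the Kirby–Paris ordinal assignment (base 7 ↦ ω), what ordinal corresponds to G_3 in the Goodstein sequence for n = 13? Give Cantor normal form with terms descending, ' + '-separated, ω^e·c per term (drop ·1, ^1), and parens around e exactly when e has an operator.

[0] 13 ≡ 3·4 + 1 (base 4). Lift 5: 16. −1: 15.
[1] 15 ≡ 3·5 (base 5). Lift 6: 18. −1: 17.
[2] 17 ≡ 2·6 + 5 (base 6). Lift 7: 19. −1: 18.
[3] 18 ≡ 2·7 + 4 (base 7). Lift 8: 20. −1: 19.

ω·2 + 4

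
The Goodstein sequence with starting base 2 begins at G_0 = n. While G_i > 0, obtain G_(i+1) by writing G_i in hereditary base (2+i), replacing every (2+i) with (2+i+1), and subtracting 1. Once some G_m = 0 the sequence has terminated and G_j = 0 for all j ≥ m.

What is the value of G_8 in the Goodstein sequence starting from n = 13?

100000003325

step 0: 13 = 2^(2 + 1) + 2^2 + 1; sub 3 for 2: 3^(3 + 1) + 3^3 + 1; = 109; G_1 = 109−1 = 108
step 1: 108 = 3^(3 + 1) + 3^3; sub 4 for 3: 4^(4 + 1) + 4^4; = 1280; G_2 = 1280−1 = 1279
step 2: 1279 = 4^(4 + 1) + 3·4^3 + 3·4^2 + 3·4 + 3; sub 5 for 4: 5^(5 + 1) + 3·5^3 + 3·5^2 + 3·5 + 3; = 16093; G_3 = 16093−1 = 16092
step 3: 16092 = 5^(5 + 1) + 3·5^3 + 3·5^2 + 3·5 + 2; sub 6 for 5: 6^(6 + 1) + 3·6^3 + 3·6^2 + 3·6 + 2; = 280712; G_4 = 280712−1 = 280711
step 4: 280711 = 6^(6 + 1) + 3·6^3 + 3·6^2 + 3·6 + 1; sub 7 for 6: 7^(7 + 1) + 3·7^3 + 3·7^2 + 3·7 + 1; = 5765999; G_5 = 5765999−1 = 5765998
step 5: 5765998 = 7^(7 + 1) + 3·7^3 + 3·7^2 + 3·7; sub 8 for 7: 8^(8 + 1) + 3·8^3 + 3·8^2 + 3·8; = 134219480; G_6 = 134219480−1 = 134219479
step 6: 134219479 = 8^(8 + 1) + 3·8^3 + 3·8^2 + 2·8 + 7; sub 9 for 8: 9^(9 + 1) + 3·9^3 + 3·9^2 + 2·9 + 7; = 3486786856; G_7 = 3486786856−1 = 3486786855
step 7: 3486786855 = 9^(9 + 1) + 3·9^3 + 3·9^2 + 2·9 + 6; sub 10 for 9: 10^(10 + 1) + 3·10^3 + 3·10^2 + 2·10 + 6; = 100000003326; G_8 = 100000003326−1 = 100000003325
step 8: 100000003325 = 10^(10 + 1) + 3·10^3 + 3·10^2 + 2·10 + 5; sub 11 for 10: 11^(11 + 1) + 3·11^3 + 3·11^2 + 2·11 + 5; = 3138428381104; G_9 = 3138428381104−1 = 3138428381103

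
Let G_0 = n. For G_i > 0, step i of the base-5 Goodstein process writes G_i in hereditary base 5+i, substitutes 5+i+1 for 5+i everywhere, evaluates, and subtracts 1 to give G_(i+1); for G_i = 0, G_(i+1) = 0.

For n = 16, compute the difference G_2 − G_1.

G_0 = 16. HB_5(16) = 3·5 + 1. Bump = 19. G_1 = 18.
G_1 = 18. HB_6(18) = 3·6. Bump = 21. G_2 = 20.

2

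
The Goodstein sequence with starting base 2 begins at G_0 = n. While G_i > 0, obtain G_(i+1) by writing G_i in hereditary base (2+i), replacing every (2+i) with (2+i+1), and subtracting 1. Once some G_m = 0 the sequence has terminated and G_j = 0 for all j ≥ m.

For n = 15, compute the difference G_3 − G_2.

step 0: 15 = 2^(2 + 1) + 2^2 + 2 + 1; sub 3 for 2: 3^(3 + 1) + 3^3 + 3 + 1; = 112; G_1 = 112−1 = 111
step 1: 111 = 3^(3 + 1) + 3^3 + 3; sub 4 for 3: 4^(4 + 1) + 4^4 + 4; = 1284; G_2 = 1284−1 = 1283
step 2: 1283 = 4^(4 + 1) + 4^4 + 3; sub 5 for 4: 5^(5 + 1) + 5^5 + 3; = 18753; G_3 = 18753−1 = 18752

17469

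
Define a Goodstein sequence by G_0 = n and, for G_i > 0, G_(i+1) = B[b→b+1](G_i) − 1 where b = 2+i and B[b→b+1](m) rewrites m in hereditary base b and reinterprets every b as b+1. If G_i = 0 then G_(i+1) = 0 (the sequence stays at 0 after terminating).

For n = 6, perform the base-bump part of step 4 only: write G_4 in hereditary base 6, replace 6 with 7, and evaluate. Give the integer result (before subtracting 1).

98040

base 2: 6 = 2^2 + 2; at 3: 3^3 + 3 = 30; next = 29
base 3: 29 = 3^3 + 2; at 4: 4^4 + 2 = 258; next = 257
base 4: 257 = 4^4 + 1; at 5: 5^5 + 1 = 3126; next = 3125
base 5: 3125 = 5^5; at 6: 6^6 = 46656; next = 46655
base 6: 46655 = 5·6^5 + 5·6^4 + 5·6^3 + 5·6^2 + 5·6 + 5; at 7: 5·7^5 + 5·7^4 + 5·7^3 + 5·7^2 + 5·7 + 5 = 98040; next = 98039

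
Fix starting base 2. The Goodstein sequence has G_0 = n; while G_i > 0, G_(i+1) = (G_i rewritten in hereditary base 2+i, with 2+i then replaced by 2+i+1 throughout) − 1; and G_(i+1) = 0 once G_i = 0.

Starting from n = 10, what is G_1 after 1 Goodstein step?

i=0: 10 = 2^(2 + 1) + 2 (b=2); 2→3: 3^(3 + 1) + 3 = 84; 84−1 = 83
i=1: 83 = 3^(3 + 1) + 2 (b=3); 3→4: 4^(4 + 1) + 2 = 1026; 1026−1 = 1025

83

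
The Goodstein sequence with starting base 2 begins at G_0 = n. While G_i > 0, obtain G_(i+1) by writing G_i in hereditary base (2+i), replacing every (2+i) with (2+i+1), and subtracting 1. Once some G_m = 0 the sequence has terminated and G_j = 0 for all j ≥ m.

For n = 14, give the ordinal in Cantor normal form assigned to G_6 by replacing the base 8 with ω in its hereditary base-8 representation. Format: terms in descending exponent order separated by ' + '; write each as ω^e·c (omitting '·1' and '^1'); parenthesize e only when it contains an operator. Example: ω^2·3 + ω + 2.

ω^(ω + 1) + ω^5·5 + ω^4·5 + ω^3·5 + ω^2·5 + ω·5 + 3

base 2: 14 = 2^(2 + 1) + 2^2 + 2; at 3: 3^(3 + 1) + 3^3 + 3 = 111; next = 110
base 3: 110 = 3^(3 + 1) + 3^3 + 2; at 4: 4^(4 + 1) + 4^4 + 2 = 1282; next = 1281
base 4: 1281 = 4^(4 + 1) + 4^4 + 1; at 5: 5^(5 + 1) + 5^5 + 1 = 18751; next = 18750
base 5: 18750 = 5^(5 + 1) + 5^5; at 6: 6^(6 + 1) + 6^6 = 326592; next = 326591
base 6: 326591 = 6^(6 + 1) + 5·6^5 + 5·6^4 + 5·6^3 + 5·6^2 + 5·6 + 5; at 7: 7^(7 + 1) + 5·7^5 + 5·7^4 + 5·7^3 + 5·7^2 + 5·7 + 5 = 5862841; next = 5862840
base 7: 5862840 = 7^(7 + 1) + 5·7^5 + 5·7^4 + 5·7^3 + 5·7^2 + 5·7 + 4; at 8: 8^(8 + 1) + 5·8^5 + 5·8^4 + 5·8^3 + 5·8^2 + 5·8 + 4 = 134404972; next = 134404971
base 8: 134404971 = 8^(8 + 1) + 5·8^5 + 5·8^4 + 5·8^3 + 5·8^2 + 5·8 + 3; at 9: 9^(9 + 1) + 5·9^5 + 5·9^4 + 5·9^3 + 5·9^2 + 5·9 + 3 = 3487116549; next = 3487116548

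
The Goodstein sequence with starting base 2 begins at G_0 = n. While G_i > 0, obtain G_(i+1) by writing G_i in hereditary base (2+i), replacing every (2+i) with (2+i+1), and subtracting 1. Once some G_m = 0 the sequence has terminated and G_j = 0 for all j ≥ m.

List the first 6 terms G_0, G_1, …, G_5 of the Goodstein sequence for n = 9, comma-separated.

9, 81, 1023, 9842, 140743, 2471826

(0) 9|_2 = 2^(2 + 1) + 1 ↦ 3^(3 + 1) + 1|_3 = 82 ⇒ 81
(1) 81|_3 = 3^(3 + 1) ↦ 4^(4 + 1)|_4 = 1024 ⇒ 1023
(2) 1023|_4 = 3·4^4 + 3·4^3 + 3·4^2 + 3·4 + 3 ↦ 3·5^5 + 3·5^3 + 3·5^2 + 3·5 + 3|_5 = 9843 ⇒ 9842
(3) 9842|_5 = 3·5^5 + 3·5^3 + 3·5^2 + 3·5 + 2 ↦ 3·6^6 + 3·6^3 + 3·6^2 + 3·6 + 2|_6 = 140744 ⇒ 140743
(4) 140743|_6 = 3·6^6 + 3·6^3 + 3·6^2 + 3·6 + 1 ↦ 3·7^7 + 3·7^3 + 3·7^2 + 3·7 + 1|_7 = 2471827 ⇒ 2471826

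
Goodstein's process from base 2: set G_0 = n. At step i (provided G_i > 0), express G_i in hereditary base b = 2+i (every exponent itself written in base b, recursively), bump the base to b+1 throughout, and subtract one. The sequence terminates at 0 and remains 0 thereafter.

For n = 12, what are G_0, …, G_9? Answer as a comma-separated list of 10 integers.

12, 107, 1065, 15685, 280019, 5764910, 134217867, 3486784574, 100000000211, 3138428376974

G_0=12  [base 2] 2^(2 + 1) + 2^2  →[2↦3]→  3^(3 + 1) + 3^3 = 108  −1 ⇒ G_1=107
G_1=107  [base 3] 3^(3 + 1) + 2·3^2 + 2·3 + 2  →[3↦4]→  4^(4 + 1) + 2·4^2 + 2·4 + 2 = 1066  −1 ⇒ G_2=1065
G_2=1065  [base 4] 4^(4 + 1) + 2·4^2 + 2·4 + 1  →[4↦5]→  5^(5 + 1) + 2·5^2 + 2·5 + 1 = 15686  −1 ⇒ G_3=15685
G_3=15685  [base 5] 5^(5 + 1) + 2·5^2 + 2·5  →[5↦6]→  6^(6 + 1) + 2·6^2 + 2·6 = 280020  −1 ⇒ G_4=280019
G_4=280019  [base 6] 6^(6 + 1) + 2·6^2 + 6 + 5  →[6↦7]→  7^(7 + 1) + 2·7^2 + 7 + 5 = 5764911  −1 ⇒ G_5=5764910
G_5=5764910  [base 7] 7^(7 + 1) + 2·7^2 + 7 + 4  →[7↦8]→  8^(8 + 1) + 2·8^2 + 8 + 4 = 134217868  −1 ⇒ G_6=134217867
G_6=134217867  [base 8] 8^(8 + 1) + 2·8^2 + 8 + 3  →[8↦9]→  9^(9 + 1) + 2·9^2 + 9 + 3 = 3486784575  −1 ⇒ G_7=3486784574
G_7=3486784574  [base 9] 9^(9 + 1) + 2·9^2 + 9 + 2  →[9↦10]→  10^(10 + 1) + 2·10^2 + 10 + 2 = 100000000212  −1 ⇒ G_8=100000000211
G_8=100000000211  [base 10] 10^(10 + 1) + 2·10^2 + 10 + 1  →[10↦11]→  11^(11 + 1) + 2·11^2 + 11 + 1 = 3138428376975  −1 ⇒ G_9=3138428376974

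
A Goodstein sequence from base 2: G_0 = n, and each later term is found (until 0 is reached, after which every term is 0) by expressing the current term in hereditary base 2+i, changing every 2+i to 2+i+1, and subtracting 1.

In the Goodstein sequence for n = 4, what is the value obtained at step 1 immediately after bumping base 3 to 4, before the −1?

base 2: 4 = 2^2; at 3: 3^3 = 27; next = 26
base 3: 26 = 2·3^2 + 2·3 + 2; at 4: 2·4^2 + 2·4 + 2 = 42; next = 41

42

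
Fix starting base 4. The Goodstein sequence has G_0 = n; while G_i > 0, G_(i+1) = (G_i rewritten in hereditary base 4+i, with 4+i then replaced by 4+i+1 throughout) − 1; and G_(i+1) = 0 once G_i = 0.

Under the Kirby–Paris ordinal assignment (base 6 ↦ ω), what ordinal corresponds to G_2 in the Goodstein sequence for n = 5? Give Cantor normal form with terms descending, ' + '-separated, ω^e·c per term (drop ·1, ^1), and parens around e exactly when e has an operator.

5

G_0=5  [base 4] 4 + 1  →[4↦5]→  5 + 1 = 6  −1 ⇒ G_1=5
G_1=5  [base 5] 5  →[5↦6]→  6 = 6  −1 ⇒ G_2=5
G_2=5  [base 6] 5  →[6↦7]→  5 = 5  −1 ⇒ G_3=4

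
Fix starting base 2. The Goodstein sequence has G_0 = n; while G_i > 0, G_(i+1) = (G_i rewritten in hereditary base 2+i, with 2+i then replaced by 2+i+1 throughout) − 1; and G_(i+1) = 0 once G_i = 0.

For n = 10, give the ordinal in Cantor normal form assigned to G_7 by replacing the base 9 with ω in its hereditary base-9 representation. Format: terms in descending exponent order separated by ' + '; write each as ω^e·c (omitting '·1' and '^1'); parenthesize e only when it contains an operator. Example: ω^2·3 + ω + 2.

ω^ω·5 + ω^5·5 + ω^4·5 + ω^3·5 + ω^2·5 + ω·5 + 2

base 2: 10 = 2^(2 + 1) + 2; at 3: 3^(3 + 1) + 3 = 84; next = 83
base 3: 83 = 3^(3 + 1) + 2; at 4: 4^(4 + 1) + 2 = 1026; next = 1025
base 4: 1025 = 4^(4 + 1) + 1; at 5: 5^(5 + 1) + 1 = 15626; next = 15625
base 5: 15625 = 5^(5 + 1); at 6: 6^(6 + 1) = 279936; next = 279935
base 6: 279935 = 5·6^6 + 5·6^5 + 5·6^4 + 5·6^3 + 5·6^2 + 5·6 + 5; at 7: 5·7^7 + 5·7^5 + 5·7^4 + 5·7^3 + 5·7^2 + 5·7 + 5 = 4215755; next = 4215754
base 7: 4215754 = 5·7^7 + 5·7^5 + 5·7^4 + 5·7^3 + 5·7^2 + 5·7 + 4; at 8: 5·8^8 + 5·8^5 + 5·8^4 + 5·8^3 + 5·8^2 + 5·8 + 4 = 84073324; next = 84073323
base 8: 84073323 = 5·8^8 + 5·8^5 + 5·8^4 + 5·8^3 + 5·8^2 + 5·8 + 3; at 9: 5·9^9 + 5·9^5 + 5·9^4 + 5·9^3 + 5·9^2 + 5·9 + 3 = 1937434593; next = 1937434592
base 9: 1937434592 = 5·9^9 + 5·9^5 + 5·9^4 + 5·9^3 + 5·9^2 + 5·9 + 2; at 10: 5·10^10 + 5·10^5 + 5·10^4 + 5·10^3 + 5·10^2 + 5·10 + 2 = 50000555552; next = 50000555551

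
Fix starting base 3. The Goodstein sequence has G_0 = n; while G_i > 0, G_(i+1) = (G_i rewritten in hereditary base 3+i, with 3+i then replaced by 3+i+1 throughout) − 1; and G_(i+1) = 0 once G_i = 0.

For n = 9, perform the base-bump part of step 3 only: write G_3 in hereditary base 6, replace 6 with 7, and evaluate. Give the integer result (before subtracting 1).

step 0: 9 = 3^2; sub 4 for 3: 4^2; = 16; G_1 = 16−1 = 15
step 1: 15 = 3·4 + 3; sub 5 for 4: 3·5 + 3; = 18; G_2 = 18−1 = 17
step 2: 17 = 3·5 + 2; sub 6 for 5: 3·6 + 2; = 20; G_3 = 20−1 = 19
step 3: 19 = 3·6 + 1; sub 7 for 6: 3·7 + 1; = 22; G_4 = 22−1 = 21

22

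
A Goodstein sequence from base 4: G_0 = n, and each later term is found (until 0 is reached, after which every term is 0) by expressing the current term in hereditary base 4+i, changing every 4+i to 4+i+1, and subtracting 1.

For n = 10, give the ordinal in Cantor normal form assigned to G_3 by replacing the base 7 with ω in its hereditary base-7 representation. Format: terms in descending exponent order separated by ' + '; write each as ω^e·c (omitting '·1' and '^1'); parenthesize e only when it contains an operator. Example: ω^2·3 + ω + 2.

ω + 6

(0) 10|_4 = 2·4 + 2 ↦ 2·5 + 2|_5 = 12 ⇒ 11
(1) 11|_5 = 2·5 + 1 ↦ 2·6 + 1|_6 = 13 ⇒ 12
(2) 12|_6 = 2·6 ↦ 2·7|_7 = 14 ⇒ 13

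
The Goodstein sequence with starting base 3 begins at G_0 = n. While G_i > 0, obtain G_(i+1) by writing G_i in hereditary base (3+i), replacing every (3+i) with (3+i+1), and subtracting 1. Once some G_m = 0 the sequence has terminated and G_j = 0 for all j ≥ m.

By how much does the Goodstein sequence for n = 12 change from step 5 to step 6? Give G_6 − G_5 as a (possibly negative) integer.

6

G_0=12  [base 3] 3^2 + 3  →[3↦4]→  4^2 + 4 = 20  −1 ⇒ G_1=19
G_1=19  [base 4] 4^2 + 3  →[4↦5]→  5^2 + 3 = 28  −1 ⇒ G_2=27
G_2=27  [base 5] 5^2 + 2  →[5↦6]→  6^2 + 2 = 38  −1 ⇒ G_3=37
G_3=37  [base 6] 6^2 + 1  →[6↦7]→  7^2 + 1 = 50  −1 ⇒ G_4=49
G_4=49  [base 7] 7^2  →[7↦8]→  8^2 = 64  −1 ⇒ G_5=63
G_5=63  [base 8] 7·8 + 7  →[8↦9]→  7·9 + 7 = 70  −1 ⇒ G_6=69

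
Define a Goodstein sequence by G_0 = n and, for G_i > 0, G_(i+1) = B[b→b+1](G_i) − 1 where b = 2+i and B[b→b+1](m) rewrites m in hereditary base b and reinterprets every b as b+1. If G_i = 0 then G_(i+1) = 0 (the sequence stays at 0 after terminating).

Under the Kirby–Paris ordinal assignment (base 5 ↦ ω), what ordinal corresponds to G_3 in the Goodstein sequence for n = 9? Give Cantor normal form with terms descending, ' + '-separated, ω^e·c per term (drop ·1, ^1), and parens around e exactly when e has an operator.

i=0: 9 = 2^(2 + 1) + 1 (b=2); 2→3: 3^(3 + 1) + 1 = 82; 82−1 = 81
i=1: 81 = 3^(3 + 1) (b=3); 3→4: 4^(4 + 1) = 1024; 1024−1 = 1023
i=2: 1023 = 3·4^4 + 3·4^3 + 3·4^2 + 3·4 + 3 (b=4); 4→5: 3·5^5 + 3·5^3 + 3·5^2 + 3·5 + 3 = 9843; 9843−1 = 9842
i=3: 9842 = 3·5^5 + 3·5^3 + 3·5^2 + 3·5 + 2 (b=5); 5→6: 3·6^6 + 3·6^3 + 3·6^2 + 3·6 + 2 = 140744; 140744−1 = 140743

ω^ω·3 + ω^3·3 + ω^2·3 + ω·3 + 2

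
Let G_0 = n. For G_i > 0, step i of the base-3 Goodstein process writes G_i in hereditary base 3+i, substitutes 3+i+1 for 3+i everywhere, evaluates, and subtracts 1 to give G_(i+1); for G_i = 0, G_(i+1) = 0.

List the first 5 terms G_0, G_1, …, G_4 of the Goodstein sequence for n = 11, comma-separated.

i=0: 11 = 3^2 + 2 (b=3); 3→4: 4^2 + 2 = 18; 18−1 = 17
i=1: 17 = 4^2 + 1 (b=4); 4→5: 5^2 + 1 = 26; 26−1 = 25
i=2: 25 = 5^2 (b=5); 5→6: 6^2 = 36; 36−1 = 35
i=3: 35 = 5·6 + 5 (b=6); 6→7: 5·7 + 5 = 40; 40−1 = 39

11, 17, 25, 35, 39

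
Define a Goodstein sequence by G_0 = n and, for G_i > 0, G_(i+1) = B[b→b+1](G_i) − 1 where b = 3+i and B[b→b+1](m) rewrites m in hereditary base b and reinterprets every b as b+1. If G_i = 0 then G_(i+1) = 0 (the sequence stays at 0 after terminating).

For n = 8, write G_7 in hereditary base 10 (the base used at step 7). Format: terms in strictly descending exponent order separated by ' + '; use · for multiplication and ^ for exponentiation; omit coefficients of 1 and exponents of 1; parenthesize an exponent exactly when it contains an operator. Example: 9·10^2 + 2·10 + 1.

step 0: 8 = 2·3 + 2; sub 4 for 3: 2·4 + 2; = 10; G_1 = 10−1 = 9
step 1: 9 = 2·4 + 1; sub 5 for 4: 2·5 + 1; = 11; G_2 = 11−1 = 10
step 2: 10 = 2·5; sub 6 for 5: 2·6; = 12; G_3 = 12−1 = 11
step 3: 11 = 6 + 5; sub 7 for 6: 7 + 5; = 12; G_4 = 12−1 = 11
step 4: 11 = 7 + 4; sub 8 for 7: 8 + 4; = 12; G_5 = 12−1 = 11
step 5: 11 = 8 + 3; sub 9 for 8: 9 + 3; = 12; G_6 = 12−1 = 11
step 6: 11 = 9 + 2; sub 10 for 9: 10 + 2; = 12; G_7 = 12−1 = 11
step 7: 11 = 10 + 1; sub 11 for 10: 11 + 1; = 12; G_8 = 12−1 = 11

10 + 1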